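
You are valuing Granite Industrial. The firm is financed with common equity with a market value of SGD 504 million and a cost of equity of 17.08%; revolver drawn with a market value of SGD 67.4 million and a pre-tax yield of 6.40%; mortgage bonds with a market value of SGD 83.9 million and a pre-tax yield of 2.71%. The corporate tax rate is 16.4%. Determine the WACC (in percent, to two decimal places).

Total capital V = 504 + 67.4 + 83.9 = 655.3.
Equity: weight = 504/655.3 = 0.7691; cost = 17.08%.
Revolver drawn: weight = 67.4/655.3 = 0.1029; after-tax cost = 6.4% × (1 − 16.4%) = 5.3504%.
Mortgage bonds: weight = 83.9/655.3 = 0.1280; after-tax cost = 2.71% × (1 − 16.4%) = 2.2656%.
WACC = 0.7691 × 17.0800% + 0.1029 × 5.3504% + 0.1280 × 2.2656% = 13.9768%.

13.98%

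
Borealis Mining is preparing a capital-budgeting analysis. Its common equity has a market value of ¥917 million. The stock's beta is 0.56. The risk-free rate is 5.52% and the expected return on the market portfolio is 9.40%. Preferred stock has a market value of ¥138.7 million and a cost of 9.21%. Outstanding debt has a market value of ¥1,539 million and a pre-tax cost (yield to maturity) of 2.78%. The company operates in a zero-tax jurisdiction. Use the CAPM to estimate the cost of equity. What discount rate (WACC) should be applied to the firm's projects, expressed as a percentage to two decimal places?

Market risk premium = 9.4% − 5.52% = 3.88%.
Cost of equity via CAPM: Re = 5.52% + 0.56 × 3.88% = 7.6928%.
Total capital V = 917 + 138.7 + 1539 = 2594.7.
Equity: weight = 917/2594.7 = 0.3534; cost = 7.6928%.
Preferred: weight = 138.7/2594.7 = 0.0535; cost = 9.21%.
Debt: weight = 1539/2594.7 = 0.5931; after-tax cost = 2.78% × (1 − 0%) = 2.7800%.
WACC = 0.3534 × 7.6928% + 0.0535 × 9.2100% + 0.5931 × 2.7800% = 4.8600%.

4.86%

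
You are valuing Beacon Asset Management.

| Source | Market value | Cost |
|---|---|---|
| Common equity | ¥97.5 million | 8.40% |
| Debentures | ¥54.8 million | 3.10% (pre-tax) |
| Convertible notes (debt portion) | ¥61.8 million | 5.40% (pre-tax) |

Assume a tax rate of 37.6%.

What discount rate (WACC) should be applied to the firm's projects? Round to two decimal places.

5.29%

Total capital V = 97.5 + 54.8 + 61.8 = 214.1.
Equity: weight = 97.5/214.1 = 0.4554; cost = 8.4%.
Debentures: weight = 54.8/214.1 = 0.2560; after-tax cost = 3.1% × (1 − 37.6%) = 1.9344%.
Convertible notes (debt portion): weight = 61.8/214.1 = 0.2887; after-tax cost = 5.4% × (1 − 37.6%) = 3.3696%.
WACC = 0.4554 × 8.4000% + 0.2560 × 1.9344% + 0.2887 × 3.3696% = 5.2931%.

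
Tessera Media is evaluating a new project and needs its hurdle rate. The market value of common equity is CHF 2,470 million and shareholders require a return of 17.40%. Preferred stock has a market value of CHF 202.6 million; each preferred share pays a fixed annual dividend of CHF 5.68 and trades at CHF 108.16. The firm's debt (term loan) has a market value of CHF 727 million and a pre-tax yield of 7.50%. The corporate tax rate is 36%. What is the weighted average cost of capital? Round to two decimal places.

13.98%

Cost of preferred: Rp = 5.68 / 108.16 = 5.2515%.
Total capital V = 2470 + 202.6 + 727 = 3399.6.
Equity: weight = 2470/3399.6 = 0.7266; cost = 17.4%.
Preferred: weight = 202.6/3399.6 = 0.0596; cost = 5.2515%.
Term loan: weight = 727/3399.6 = 0.2138; after-tax cost = 7.5% × (1 − 36%) = 4.8000%.
WACC = 0.7266 × 17.4000% + 0.0596 × 5.2515% + 0.2138 × 4.8000% = 13.9815%.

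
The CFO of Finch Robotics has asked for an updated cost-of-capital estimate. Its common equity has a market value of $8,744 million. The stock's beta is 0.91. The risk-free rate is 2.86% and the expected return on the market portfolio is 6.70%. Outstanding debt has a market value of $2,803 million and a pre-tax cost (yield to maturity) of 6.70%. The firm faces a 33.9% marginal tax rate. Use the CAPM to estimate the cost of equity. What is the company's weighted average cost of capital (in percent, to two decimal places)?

Market risk premium = 6.7% − 2.86% = 3.84%.
Cost of equity via CAPM: Re = 2.86% + 0.91 × 3.84% = 6.3544%.
Total capital V = 8744 + 2803 = 11547.
Equity: weight = 8744/11547 = 0.7573; cost = 6.3544%.
Debt: weight = 2803/11547 = 0.2427; after-tax cost = 6.7% × (1 − 33.9%) = 4.4287%.
WACC = 0.7573 × 6.3544% + 0.2427 × 4.4287% = 5.8869%.

5.89%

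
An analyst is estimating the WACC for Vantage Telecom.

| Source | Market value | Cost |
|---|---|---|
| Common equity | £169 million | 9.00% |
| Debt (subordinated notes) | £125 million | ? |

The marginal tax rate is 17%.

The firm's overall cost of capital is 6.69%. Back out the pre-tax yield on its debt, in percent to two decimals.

Total capital V = 169 + 125 = 294.
Equity weight = 169/294 = 0.5748.
Subordinated notes weight = 125/294 = 0.4252.
Equity contribution = 0.5748 × 9% = 5.1735%.
Remaining for debt = 6.69% − 5.1735% = 1.5165%.
Rd × (1 − 17%) × 0.4252 = 1.5165%  ⇒  Rd = 4.2974%.

4.30%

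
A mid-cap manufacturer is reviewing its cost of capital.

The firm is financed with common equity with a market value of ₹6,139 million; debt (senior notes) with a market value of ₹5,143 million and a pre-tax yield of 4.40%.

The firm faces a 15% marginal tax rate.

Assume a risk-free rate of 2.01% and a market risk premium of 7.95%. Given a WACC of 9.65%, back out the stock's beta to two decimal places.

Total capital V = 6139 + 5143 = 11282.
Equity weight = 6139/11282 = 0.5441.
Senior notes weight = 5143/11282 = 0.4559.
Debt contribution = 0.4559 × 4.4% × (1 − 15%) = 1.7049%.
Required equity contribution = 9.65% − 1.7049% = 7.9451%  ⇒  Re = 14.6012%.
CAPM: 14.6012% = 2.01% + β × 7.95%  ⇒  β = 1.5838.

1.58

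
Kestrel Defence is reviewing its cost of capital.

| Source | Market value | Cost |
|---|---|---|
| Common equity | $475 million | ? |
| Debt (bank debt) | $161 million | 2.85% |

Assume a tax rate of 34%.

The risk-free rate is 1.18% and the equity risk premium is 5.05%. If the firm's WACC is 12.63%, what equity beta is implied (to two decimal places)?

2.99

Total capital V = 475 + 161 = 636.
Equity weight = 475/636 = 0.7469.
Bank debt weight = 161/636 = 0.2531.
Debt contribution = 0.2531 × 2.85% × (1 − 34%) = 0.4762%.
Required equity contribution = 12.63% − 0.4762% = 12.1538%  ⇒  Re = 16.2733%.
CAPM: 16.2733% = 1.18% + β × 5.05%  ⇒  β = 2.9888.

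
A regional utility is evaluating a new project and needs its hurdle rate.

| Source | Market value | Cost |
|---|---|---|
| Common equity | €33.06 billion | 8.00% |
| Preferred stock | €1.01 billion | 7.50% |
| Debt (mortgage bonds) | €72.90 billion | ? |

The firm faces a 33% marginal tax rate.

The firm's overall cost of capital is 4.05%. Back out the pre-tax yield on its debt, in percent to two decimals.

Total capital V = 33.06 + 1.01 + 72.9 = 106.97.
Equity weight = 33.06/106.97 = 0.3091.
Preferred weight = 1.01/106.97 = 0.0094.
Mortgage bonds weight = 72.9/106.97 = 0.6815.
Equity contribution = 0.3091 × 8% = 2.4725%.
Preferred contribution = 0.0094 × 7.5% = 0.0708%.
Remaining for debt = 4.05% − 2.5433% = 1.5067%.
Rd × (1 − 33%) × 0.6815 = 1.5067%  ⇒  Rd = 3.2998%.

3.30%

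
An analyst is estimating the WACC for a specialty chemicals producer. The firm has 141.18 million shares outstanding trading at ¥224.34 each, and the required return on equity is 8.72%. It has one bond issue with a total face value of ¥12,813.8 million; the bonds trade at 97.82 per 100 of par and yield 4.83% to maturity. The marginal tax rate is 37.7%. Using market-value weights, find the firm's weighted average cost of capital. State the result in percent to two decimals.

7.10%

Market value of equity E = 224.34 × 141.18m = 31672.3212m. Market value of debt D = 12813.8m × 97.82/100 = 12534.45916m.
Total capital V = 31672.3212 + 12534.45916 = 44206.78036.
Equity: weight = 31672.3212/44206.78036 = 0.7165; cost = 8.72%.
Bonds outstanding: weight = 12534.45916/44206.78036 = 0.2835; after-tax cost = 4.83% × (1 − 37.7%) = 3.0091%.
WACC = 0.7165 × 8.7200% + 0.2835 × 3.0091% = 7.1007%.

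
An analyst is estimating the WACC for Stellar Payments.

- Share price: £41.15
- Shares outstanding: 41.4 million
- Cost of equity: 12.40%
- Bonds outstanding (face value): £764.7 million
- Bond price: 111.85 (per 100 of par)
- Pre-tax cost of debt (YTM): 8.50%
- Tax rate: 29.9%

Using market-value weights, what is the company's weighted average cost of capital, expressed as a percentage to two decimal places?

Market value of equity E = 41.15 × 41.4m = 1703.61m. Market value of debt D = 764.7m × 111.85/100 = 855.31695m.
Total capital V = 1703.61 + 855.31695 = 2558.92695.
Equity: weight = 1703.61/2558.92695 = 0.6658; cost = 12.4%.
Bonds outstanding: weight = 855.31695/2558.92695 = 0.3342; after-tax cost = 8.5% × (1 − 29.9%) = 5.9585%.
WACC = 0.6658 × 12.4000% + 0.3342 × 5.9585% = 10.2469%.

10.25%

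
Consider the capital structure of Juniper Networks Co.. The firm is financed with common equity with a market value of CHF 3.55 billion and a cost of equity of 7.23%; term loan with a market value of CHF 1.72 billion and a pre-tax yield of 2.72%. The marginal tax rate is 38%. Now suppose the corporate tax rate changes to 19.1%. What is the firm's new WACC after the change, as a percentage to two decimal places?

5.59%

After the change:
Total capital V = 3.55 + 1.72 = 5.27.
Equity: weight = 3.55/5.27 = 0.6736; cost = 7.23%.
Term loan: weight = 1.72/5.27 = 0.3264; after-tax cost = 2.72% × (1 − 19.1%) = 2.2005%.
WACC = 0.6736 × 7.2300% + 0.3264 × 2.2005% = 5.5885%.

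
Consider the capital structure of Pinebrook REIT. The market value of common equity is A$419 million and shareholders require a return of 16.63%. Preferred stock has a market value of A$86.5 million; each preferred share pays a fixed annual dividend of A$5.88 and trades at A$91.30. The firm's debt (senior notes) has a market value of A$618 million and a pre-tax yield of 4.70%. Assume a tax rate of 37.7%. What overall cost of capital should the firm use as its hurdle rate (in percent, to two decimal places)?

8.31%

Cost of preferred: Rp = 5.88 / 91.3 = 6.4403%.
Total capital V = 419 + 86.5 + 618 = 1123.5.
Equity: weight = 419/1123.5 = 0.3729; cost = 16.63%.
Preferred: weight = 86.5/1123.5 = 0.0770; cost = 6.4403%.
Senior notes: weight = 618/1123.5 = 0.5501; after-tax cost = 4.7% × (1 − 37.7%) = 2.9281%.
WACC = 0.3729 × 16.6300% + 0.0770 × 6.4403% + 0.5501 × 2.9281% = 8.3085%.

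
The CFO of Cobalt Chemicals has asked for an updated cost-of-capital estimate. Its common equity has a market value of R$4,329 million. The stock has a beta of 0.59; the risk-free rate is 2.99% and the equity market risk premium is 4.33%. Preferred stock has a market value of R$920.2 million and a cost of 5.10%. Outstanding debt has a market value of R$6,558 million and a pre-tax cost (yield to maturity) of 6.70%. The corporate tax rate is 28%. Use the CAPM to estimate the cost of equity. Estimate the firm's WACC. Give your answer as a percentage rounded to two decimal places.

5.11%

Cost of equity via CAPM: Re = 2.99% + 0.59 × 4.33% = 5.5447%.
Total capital V = 4329 + 920.2 + 6558 = 11807.2.
Equity: weight = 4329/11807.2 = 0.3666; cost = 5.5447%.
Preferred: weight = 920.2/11807.2 = 0.0779; cost = 5.1%.
Debt: weight = 6558/11807.2 = 0.5554; after-tax cost = 6.7% × (1 − 28%) = 4.8240%.
WACC = 0.3666 × 5.5447% + 0.0779 × 5.1000% + 0.5554 × 4.8240% = 5.1097%.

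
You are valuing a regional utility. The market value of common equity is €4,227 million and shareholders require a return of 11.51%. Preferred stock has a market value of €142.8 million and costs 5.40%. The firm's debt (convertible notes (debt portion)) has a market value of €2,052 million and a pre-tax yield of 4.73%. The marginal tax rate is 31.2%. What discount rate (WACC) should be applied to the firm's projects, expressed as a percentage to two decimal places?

8.74%

Total capital V = 4227 + 142.8 + 2052 = 6421.8.
Equity: weight = 4227/6421.8 = 0.6582; cost = 11.51%.
Preferred: weight = 142.8/6421.8 = 0.0222; cost = 5.4%.
Convertible notes (debt portion): weight = 2052/6421.8 = 0.3195; after-tax cost = 4.73% × (1 − 31.2%) = 3.2542%.
WACC = 0.6582 × 11.5100% + 0.0222 × 5.4000% + 0.3195 × 3.2542% = 8.7361%.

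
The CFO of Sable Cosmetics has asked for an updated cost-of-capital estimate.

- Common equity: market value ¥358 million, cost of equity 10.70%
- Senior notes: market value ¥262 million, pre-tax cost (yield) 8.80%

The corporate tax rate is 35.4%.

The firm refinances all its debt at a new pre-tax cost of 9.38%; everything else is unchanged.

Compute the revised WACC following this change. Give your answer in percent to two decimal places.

After the change:
Total capital V = 358 + 262 = 620.
Equity: weight = 358/620 = 0.5774; cost = 10.7%.
Senior notes: weight = 262/620 = 0.4226; after-tax cost = 9.38% × (1 − 35.4%) = 6.0595%.
WACC = 0.5774 × 10.7000% + 0.4226 × 6.0595% = 8.7390%.

8.74%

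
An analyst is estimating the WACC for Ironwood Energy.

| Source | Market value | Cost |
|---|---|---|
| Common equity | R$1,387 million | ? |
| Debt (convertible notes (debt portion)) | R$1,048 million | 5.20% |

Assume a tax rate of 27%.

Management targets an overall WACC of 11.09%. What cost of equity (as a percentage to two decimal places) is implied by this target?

Total capital V = 1387 + 1048 = 2435.
Equity weight = 1387/2435 = 0.5696.
Convertible notes (debt portion) weight = 1048/2435 = 0.4304.
Debt contribution = 0.4304 × 5.2% × (1 − 27%) = 1.6338%.
Required equity contribution = 11.09% − 1.6338% = 9.4562%.
Re = 9.4562% / 0.5696 = 16.6013%.

16.60%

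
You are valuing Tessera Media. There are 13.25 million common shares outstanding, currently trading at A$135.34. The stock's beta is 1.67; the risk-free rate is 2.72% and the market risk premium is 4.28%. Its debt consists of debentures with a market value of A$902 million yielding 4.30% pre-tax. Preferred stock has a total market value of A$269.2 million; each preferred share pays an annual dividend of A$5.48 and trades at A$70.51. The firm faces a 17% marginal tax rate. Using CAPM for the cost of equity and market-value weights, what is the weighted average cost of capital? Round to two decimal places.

7.76%

Cost of equity via CAPM: Re = 2.72% + 1.67 × 4.28% = 9.8676%.
Cost of preferred: Rp = 5.48 / 70.51 = 7.7719%.
Market value of equity E = 135.34 × 13.25m = 1793.255m.
Total capital V = 1793.255 + 269.2 + 902 = 2964.455.
Equity: weight = 1793.255/2964.455 = 0.6049; cost = 9.8676%.
Preferred: weight = 269.2/2964.455 = 0.0908; cost = 7.7719%.
Debentures: weight = 902/2964.455 = 0.3043; after-tax cost = 4.3% × (1 − 17%) = 3.5690%.
WACC = 0.6049 × 9.8676% + 0.0908 × 7.7719% + 0.3043 × 3.5690% = 7.7608%.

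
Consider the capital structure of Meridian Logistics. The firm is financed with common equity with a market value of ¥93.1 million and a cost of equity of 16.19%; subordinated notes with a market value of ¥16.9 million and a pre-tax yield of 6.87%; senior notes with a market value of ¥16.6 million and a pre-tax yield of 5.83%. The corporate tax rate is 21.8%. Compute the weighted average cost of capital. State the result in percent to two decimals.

Total capital V = 93.1 + 16.9 + 16.6 = 126.6.
Equity: weight = 93.1/126.6 = 0.7354; cost = 16.19%.
Subordinated notes: weight = 16.9/126.6 = 0.1335; after-tax cost = 6.87% × (1 − 21.8%) = 5.3723%.
Senior notes: weight = 16.6/126.6 = 0.1311; after-tax cost = 5.83% × (1 − 21.8%) = 4.5591%.
WACC = 0.7354 × 16.1900% + 0.1335 × 5.3723% + 0.1311 × 4.5591% = 13.2209%.

13.22%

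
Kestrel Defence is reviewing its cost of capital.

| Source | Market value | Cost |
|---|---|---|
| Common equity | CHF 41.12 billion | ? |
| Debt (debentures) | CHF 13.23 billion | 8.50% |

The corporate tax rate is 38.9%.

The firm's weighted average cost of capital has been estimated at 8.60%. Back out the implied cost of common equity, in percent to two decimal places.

Total capital V = 41.12 + 13.23 = 54.35.
Equity weight = 41.12/54.35 = 0.7566.
Debentures weight = 13.23/54.35 = 0.2434.
Debt contribution = 0.2434 × 8.5% × (1 − 38.9%) = 1.2642%.
Required equity contribution = 8.6% − 1.2642% = 7.3358%.
Re = 7.3358% / 0.7566 = 9.6960%.

9.70%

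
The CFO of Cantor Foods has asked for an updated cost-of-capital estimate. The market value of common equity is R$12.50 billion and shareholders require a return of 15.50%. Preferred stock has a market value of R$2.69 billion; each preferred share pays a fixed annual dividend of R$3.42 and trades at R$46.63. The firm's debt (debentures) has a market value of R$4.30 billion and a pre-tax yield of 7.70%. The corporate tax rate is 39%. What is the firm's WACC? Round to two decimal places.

11.99%

Cost of preferred: Rp = 3.42 / 46.63 = 7.3343%.
Total capital V = 12.5 + 2.69 + 4.3 = 19.49.
Equity: weight = 12.5/19.49 = 0.6414; cost = 15.5%.
Preferred: weight = 2.69/19.49 = 0.1380; cost = 7.3343%.
Debentures: weight = 4.3/19.49 = 0.2206; after-tax cost = 7.7% × (1 − 39%) = 4.6970%.
WACC = 0.6414 × 15.5000% + 0.1380 × 7.3343% + 0.2206 × 4.6970% = 11.9896%.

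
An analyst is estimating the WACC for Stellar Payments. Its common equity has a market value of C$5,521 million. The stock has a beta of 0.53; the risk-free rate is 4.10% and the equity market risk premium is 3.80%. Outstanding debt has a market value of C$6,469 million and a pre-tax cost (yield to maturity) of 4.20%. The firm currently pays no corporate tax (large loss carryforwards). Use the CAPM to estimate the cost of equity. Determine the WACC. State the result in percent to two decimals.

5.08%

Cost of equity via CAPM: Re = 4.1% + 0.53 × 3.8% = 6.1140%.
Total capital V = 5521 + 6469 = 11990.
Equity: weight = 5521/11990 = 0.4605; cost = 6.114%.
Debt: weight = 6469/11990 = 0.5395; after-tax cost = 4.2% × (1 − 0%) = 4.2000%.
WACC = 0.4605 × 6.1140% + 0.5395 × 4.2000% = 5.0813%.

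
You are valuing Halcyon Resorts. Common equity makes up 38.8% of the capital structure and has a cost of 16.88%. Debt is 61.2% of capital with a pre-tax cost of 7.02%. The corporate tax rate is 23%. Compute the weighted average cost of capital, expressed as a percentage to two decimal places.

After-tax cost of debt = 7.02% × (1 − 23%) = 5.4054%.
WACC = 0.388 × 16.8800% + 0.612 × 5.4054% = 9.8575%.

9.86%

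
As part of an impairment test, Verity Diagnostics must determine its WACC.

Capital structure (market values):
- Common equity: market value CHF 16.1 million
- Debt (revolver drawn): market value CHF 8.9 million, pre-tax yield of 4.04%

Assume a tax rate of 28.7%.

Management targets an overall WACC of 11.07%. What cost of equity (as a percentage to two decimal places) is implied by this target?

15.60%

Total capital V = 16.1 + 8.9 = 25.
Equity weight = 16.1/25 = 0.6440.
Revolver drawn weight = 8.9/25 = 0.3560.
Debt contribution = 0.3560 × 4.04% × (1 − 28.7%) = 1.0255%.
Required equity contribution = 11.07% − 1.0255% = 10.0445%.
Re = 10.0445% / 0.6440 = 15.5971%.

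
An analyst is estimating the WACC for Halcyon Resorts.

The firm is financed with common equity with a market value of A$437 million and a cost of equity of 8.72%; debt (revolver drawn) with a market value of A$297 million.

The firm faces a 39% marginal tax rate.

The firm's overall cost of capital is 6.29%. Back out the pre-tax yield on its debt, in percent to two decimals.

Total capital V = 437 + 297 = 734.
Equity weight = 437/734 = 0.5954.
Revolver drawn weight = 297/734 = 0.4046.
Equity contribution = 0.5954 × 8.72% = 5.1916%.
Remaining for debt = 6.29% − 5.1916% = 1.0984%.
Rd × (1 − 39%) × 0.4046 = 1.0984%  ⇒  Rd = 4.4501%.

4.45%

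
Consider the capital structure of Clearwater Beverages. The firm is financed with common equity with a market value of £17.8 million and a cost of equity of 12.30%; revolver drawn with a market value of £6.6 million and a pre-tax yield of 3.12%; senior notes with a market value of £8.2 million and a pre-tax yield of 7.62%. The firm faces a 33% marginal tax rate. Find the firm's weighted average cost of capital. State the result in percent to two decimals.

Total capital V = 17.8 + 6.6 + 8.2 = 32.6.
Equity: weight = 17.8/32.6 = 0.5460; cost = 12.3%.
Revolver drawn: weight = 6.6/32.6 = 0.2025; after-tax cost = 3.12% × (1 − 33%) = 2.0904%.
Senior notes: weight = 8.2/32.6 = 0.2515; after-tax cost = 7.62% × (1 − 33%) = 5.1054%.
WACC = 0.5460 × 12.3000% + 0.2025 × 2.0904% + 0.2515 × 5.1054% = 8.4233%.

8.42%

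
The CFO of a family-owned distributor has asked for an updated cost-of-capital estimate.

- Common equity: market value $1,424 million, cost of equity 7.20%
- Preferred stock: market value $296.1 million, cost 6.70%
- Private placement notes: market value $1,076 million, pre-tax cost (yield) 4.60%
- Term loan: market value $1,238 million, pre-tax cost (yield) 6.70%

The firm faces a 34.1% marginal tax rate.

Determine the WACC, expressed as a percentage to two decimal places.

Total capital V = 1424 + 296.1 + 1076 + 1238 = 4034.1.
Equity: weight = 1424/4034.1 = 0.3530; cost = 7.2%.
Preferred: weight = 296.1/4034.1 = 0.0734; cost = 6.7%.
Private placement notes: weight = 1076/4034.1 = 0.2667; after-tax cost = 4.6% × (1 − 34.1%) = 3.0314%.
Term loan: weight = 1238/4034.1 = 0.3069; after-tax cost = 6.7% × (1 − 34.1%) = 4.4153%.
WACC = 0.3530 × 7.2000% + 0.0734 × 6.7000% + 0.2667 × 3.0314% + 0.3069 × 4.4153% = 5.1968%.

5.20%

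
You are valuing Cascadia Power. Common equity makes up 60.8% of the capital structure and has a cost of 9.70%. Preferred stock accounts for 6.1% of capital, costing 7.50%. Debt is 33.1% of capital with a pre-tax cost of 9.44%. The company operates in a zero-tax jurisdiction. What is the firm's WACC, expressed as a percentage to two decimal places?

After-tax cost of debt = 9.44% × (1 − 0%) = 9.4400%.
WACC = 0.608 × 9.7000% + 0.061 × 7.5000% + 0.331 × 9.4400% = 9.4797%.

9.48%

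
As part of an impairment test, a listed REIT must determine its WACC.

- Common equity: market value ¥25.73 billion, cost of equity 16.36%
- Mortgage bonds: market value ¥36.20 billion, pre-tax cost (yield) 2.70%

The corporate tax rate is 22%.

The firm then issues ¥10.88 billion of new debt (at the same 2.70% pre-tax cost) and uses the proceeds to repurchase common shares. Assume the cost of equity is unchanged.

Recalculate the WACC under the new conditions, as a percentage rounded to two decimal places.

After the change:
Total capital V = 14.85 + 47.08 = 61.93.
Equity: weight = 14.85/61.93 = 0.2398; cost = 16.36%.
Mortgage bonds: weight = 47.08/61.93 = 0.7602; after-tax cost = 2.7% × (1 − 22%) = 2.1060%.
WACC = 0.2398 × 16.3600% + 0.7602 × 2.1060% = 5.5239%.

5.52%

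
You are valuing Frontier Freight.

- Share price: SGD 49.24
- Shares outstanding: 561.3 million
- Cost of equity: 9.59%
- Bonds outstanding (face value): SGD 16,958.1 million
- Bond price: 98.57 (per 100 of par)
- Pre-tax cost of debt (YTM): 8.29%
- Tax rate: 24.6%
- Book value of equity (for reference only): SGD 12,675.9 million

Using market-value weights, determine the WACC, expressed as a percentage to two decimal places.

8.33%

Market value of equity E = 49.24 × 561.3m = 27638.412m. Market value of debt D = 16958.1m × 98.57/100 = 16715.59917m.
Total capital V = 27638.412 + 16715.59917 = 44354.01117.
Equity: weight = 27638.412/44354.01117 = 0.6231; cost = 9.59%.
Bonds outstanding: weight = 16715.59917/44354.01117 = 0.3769; after-tax cost = 8.29% × (1 − 24.6%) = 6.2507%.
WACC = 0.6231 × 9.5900% + 0.3769 × 6.2507% = 8.3315%.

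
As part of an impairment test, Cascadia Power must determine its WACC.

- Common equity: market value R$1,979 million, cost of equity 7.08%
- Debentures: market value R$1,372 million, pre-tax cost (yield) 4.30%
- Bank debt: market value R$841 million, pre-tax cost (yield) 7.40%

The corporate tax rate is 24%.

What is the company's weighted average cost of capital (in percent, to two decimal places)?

Total capital V = 1979 + 1372 + 841 = 4192.
Equity: weight = 1979/4192 = 0.4721; cost = 7.08%.
Debentures: weight = 1372/4192 = 0.3273; after-tax cost = 4.3% × (1 − 24%) = 3.2680%.
Bank debt: weight = 841/4192 = 0.2006; after-tax cost = 7.4% × (1 − 24%) = 5.6240%.
WACC = 0.4721 × 7.0800% + 0.3273 × 3.2680% + 0.2006 × 5.6240% = 5.5403%.

5.54%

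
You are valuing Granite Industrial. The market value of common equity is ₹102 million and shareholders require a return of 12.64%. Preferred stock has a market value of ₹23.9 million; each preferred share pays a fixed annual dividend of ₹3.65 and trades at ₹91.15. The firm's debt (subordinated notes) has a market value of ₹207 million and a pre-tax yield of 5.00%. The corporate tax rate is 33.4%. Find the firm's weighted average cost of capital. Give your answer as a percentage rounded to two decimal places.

6.23%

Cost of preferred: Rp = 3.65 / 91.15 = 4.0044%.
Total capital V = 102 + 23.9 + 207 = 332.9.
Equity: weight = 102/332.9 = 0.3064; cost = 12.64%.
Preferred: weight = 23.9/332.9 = 0.0718; cost = 4.0044%.
Subordinated notes: weight = 207/332.9 = 0.6218; after-tax cost = 5% × (1 − 33.4%) = 3.3300%.
WACC = 0.3064 × 12.6400% + 0.0718 × 4.0044% + 0.6218 × 3.3300% = 6.2310%.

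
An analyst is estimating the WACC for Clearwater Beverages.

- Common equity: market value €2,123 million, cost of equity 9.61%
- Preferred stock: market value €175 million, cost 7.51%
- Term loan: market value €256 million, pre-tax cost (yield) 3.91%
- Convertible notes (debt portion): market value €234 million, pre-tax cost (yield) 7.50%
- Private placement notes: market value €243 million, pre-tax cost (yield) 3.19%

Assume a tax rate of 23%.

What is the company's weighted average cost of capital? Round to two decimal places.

8.06%

Total capital V = 2123 + 175 + 256 + 234 + 243 = 3031.
Equity: weight = 2123/3031 = 0.7004; cost = 9.61%.
Preferred: weight = 175/3031 = 0.0577; cost = 7.51%.
Term loan: weight = 256/3031 = 0.0845; after-tax cost = 3.91% × (1 − 23%) = 3.0107%.
Convertible notes (debt portion): weight = 234/3031 = 0.0772; after-tax cost = 7.5% × (1 − 23%) = 5.7750%.
Private placement notes: weight = 243/3031 = 0.0802; after-tax cost = 3.19% × (1 − 23%) = 2.4563%.
WACC = 0.7004 × 9.6100% + 0.0577 × 7.5100% + 0.0845 × 3.0107% + 0.0772 × 5.7750% + 0.0802 × 2.4563% = 8.0618%.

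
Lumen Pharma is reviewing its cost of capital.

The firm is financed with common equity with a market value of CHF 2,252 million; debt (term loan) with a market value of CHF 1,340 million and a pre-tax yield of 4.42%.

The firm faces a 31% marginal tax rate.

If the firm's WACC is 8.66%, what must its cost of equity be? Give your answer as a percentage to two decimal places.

Total capital V = 2252 + 1340 = 3592.
Equity weight = 2252/3592 = 0.6269.
Term loan weight = 1340/3592 = 0.3731.
Debt contribution = 0.3731 × 4.42% × (1 − 31%) = 1.1377%.
Required equity contribution = 8.66% − 1.1377% = 7.5223%.
Re = 7.5223% / 0.6269 = 11.9982%.

12.00%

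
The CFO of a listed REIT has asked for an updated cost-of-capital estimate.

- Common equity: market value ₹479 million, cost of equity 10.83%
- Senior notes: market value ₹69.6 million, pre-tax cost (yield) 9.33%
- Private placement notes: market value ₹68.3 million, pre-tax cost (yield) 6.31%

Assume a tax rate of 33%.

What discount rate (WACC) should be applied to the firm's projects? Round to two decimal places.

9.58%

Total capital V = 479 + 69.6 + 68.3 = 616.9.
Equity: weight = 479/616.9 = 0.7765; cost = 10.83%.
Senior notes: weight = 69.6/616.9 = 0.1128; after-tax cost = 9.33% × (1 − 33%) = 6.2511%.
Private placement notes: weight = 68.3/616.9 = 0.1107; after-tax cost = 6.31% × (1 − 33%) = 4.2277%.
WACC = 0.7765 × 10.8300% + 0.1128 × 6.2511% + 0.1107 × 4.2277% = 9.5824%.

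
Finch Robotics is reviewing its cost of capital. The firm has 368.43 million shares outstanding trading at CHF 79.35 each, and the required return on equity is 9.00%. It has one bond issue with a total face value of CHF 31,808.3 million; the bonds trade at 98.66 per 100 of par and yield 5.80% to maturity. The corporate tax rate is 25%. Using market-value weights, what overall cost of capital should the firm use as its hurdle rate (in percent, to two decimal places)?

6.59%

Market value of equity E = 79.35 × 368.43m = 29234.9205m. Market value of debt D = 31808.3m × 98.66/100 = 31382.06878m.
Total capital V = 29234.9205 + 31382.06878 = 60616.98928.
Equity: weight = 29234.9205/60616.98928 = 0.4823; cost = 9%.
Bonds outstanding: weight = 31382.06878/60616.98928 = 0.5177; after-tax cost = 5.8% × (1 − 25%) = 4.3500%.
WACC = 0.4823 × 9.0000% + 0.5177 × 4.3500% = 6.5926%.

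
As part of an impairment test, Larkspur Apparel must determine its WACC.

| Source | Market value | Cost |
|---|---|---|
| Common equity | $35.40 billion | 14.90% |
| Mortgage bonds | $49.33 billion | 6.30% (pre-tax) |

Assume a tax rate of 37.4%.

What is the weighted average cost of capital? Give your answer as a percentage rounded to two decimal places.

Total capital V = 35.4 + 49.33 = 84.73.
Equity: weight = 35.4/84.73 = 0.4178; cost = 14.9%.
Mortgage bonds: weight = 49.33/84.73 = 0.5822; after-tax cost = 6.3% × (1 − 37.4%) = 3.9438%.
WACC = 0.4178 × 14.9000% + 0.5822 × 3.9438% = 8.5213%.

8.52%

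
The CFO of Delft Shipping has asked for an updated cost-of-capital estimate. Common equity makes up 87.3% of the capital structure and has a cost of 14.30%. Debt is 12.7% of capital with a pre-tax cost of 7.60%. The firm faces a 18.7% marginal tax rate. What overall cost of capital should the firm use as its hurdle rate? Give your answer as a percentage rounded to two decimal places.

After-tax cost of debt = 7.6% × (1 − 18.7%) = 6.1788%.
WACC = 0.873 × 14.3000% + 0.127 × 6.1788% = 13.2686%.

13.27%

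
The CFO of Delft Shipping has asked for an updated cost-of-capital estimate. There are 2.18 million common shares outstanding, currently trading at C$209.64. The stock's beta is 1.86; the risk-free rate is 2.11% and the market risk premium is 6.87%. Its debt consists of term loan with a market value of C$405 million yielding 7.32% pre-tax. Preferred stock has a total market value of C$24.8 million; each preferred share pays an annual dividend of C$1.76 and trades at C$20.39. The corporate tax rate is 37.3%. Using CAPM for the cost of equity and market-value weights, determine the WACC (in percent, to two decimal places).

10.01%

Cost of equity via CAPM: Re = 2.11% + 1.86 × 6.87% = 14.8882%.
Cost of preferred: Rp = 1.76 / 20.39 = 8.6317%.
Market value of equity E = 209.64 × 2.18m = 457.0152m.
Total capital V = 457.0152 + 24.8 + 405 = 886.8152.
Equity: weight = 457.0152/886.8152 = 0.5153; cost = 14.8882%.
Preferred: weight = 24.8/886.8152 = 0.0280; cost = 8.6317%.
Term loan: weight = 405/886.8152 = 0.4567; after-tax cost = 7.32% × (1 − 37.3%) = 4.5896%.
WACC = 0.5153 × 14.8882% + 0.0280 × 8.6317% + 0.4567 × 4.5896% = 10.0100%.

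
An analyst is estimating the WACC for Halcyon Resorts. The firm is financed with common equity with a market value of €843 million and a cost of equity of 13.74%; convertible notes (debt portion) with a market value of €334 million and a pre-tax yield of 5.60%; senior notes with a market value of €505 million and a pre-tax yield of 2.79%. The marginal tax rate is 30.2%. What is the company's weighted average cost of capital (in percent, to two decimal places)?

Total capital V = 843 + 334 + 505 = 1682.
Equity: weight = 843/1682 = 0.5012; cost = 13.74%.
Convertible notes (debt portion): weight = 334/1682 = 0.1986; after-tax cost = 5.6% × (1 − 30.2%) = 3.9088%.
Senior notes: weight = 505/1682 = 0.3002; after-tax cost = 2.79% × (1 − 30.2%) = 1.9474%.
WACC = 0.5012 × 13.7400% + 0.1986 × 3.9088% + 0.3002 × 1.9474% = 8.2472%.

8.25%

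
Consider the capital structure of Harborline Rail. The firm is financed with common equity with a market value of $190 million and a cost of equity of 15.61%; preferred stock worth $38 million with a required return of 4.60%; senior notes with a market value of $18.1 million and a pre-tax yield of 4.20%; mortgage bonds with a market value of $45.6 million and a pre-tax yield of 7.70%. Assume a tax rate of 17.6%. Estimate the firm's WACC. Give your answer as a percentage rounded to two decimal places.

11.97%

Total capital V = 190 + 38 + 18.1 + 45.6 = 291.7.
Equity: weight = 190/291.7 = 0.6514; cost = 15.61%.
Preferred: weight = 38/291.7 = 0.1303; cost = 4.6%.
Senior notes: weight = 18.1/291.7 = 0.0621; after-tax cost = 4.2% × (1 − 17.6%) = 3.4608%.
Mortgage bonds: weight = 45.6/291.7 = 0.1563; after-tax cost = 7.7% × (1 − 17.6%) = 6.3448%.
WACC = 0.6514 × 15.6100% + 0.1303 × 4.6000% + 0.0621 × 3.4608% + 0.1563 × 6.3448% = 11.9735%.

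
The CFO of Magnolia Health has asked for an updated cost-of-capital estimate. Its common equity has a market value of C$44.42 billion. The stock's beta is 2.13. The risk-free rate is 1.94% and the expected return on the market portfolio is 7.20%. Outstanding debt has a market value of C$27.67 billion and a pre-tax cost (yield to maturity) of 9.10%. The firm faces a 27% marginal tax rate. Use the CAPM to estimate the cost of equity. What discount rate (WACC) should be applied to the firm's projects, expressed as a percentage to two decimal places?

10.65%

Market risk premium = 7.2% − 1.94% = 5.26%.
Cost of equity via CAPM: Re = 1.94% + 2.13 × 5.26% = 13.1438%.
Total capital V = 44.42 + 27.67 = 72.09.
Equity: weight = 44.42/72.09 = 0.6162; cost = 13.1438%.
Debt: weight = 27.67/72.09 = 0.3838; after-tax cost = 9.1% × (1 − 27%) = 6.6430%.
WACC = 0.6162 × 13.1438% + 0.3838 × 6.6430% = 10.6486%.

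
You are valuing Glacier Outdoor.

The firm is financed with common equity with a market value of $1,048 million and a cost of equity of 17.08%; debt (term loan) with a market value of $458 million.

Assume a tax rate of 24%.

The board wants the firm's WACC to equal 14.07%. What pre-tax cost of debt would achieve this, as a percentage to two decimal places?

9.45%

Total capital V = 1048 + 458 = 1506.
Equity weight = 1048/1506 = 0.6959.
Term loan weight = 458/1506 = 0.3041.
Equity contribution = 0.6959 × 17.08% = 11.8857%.
Remaining for debt = 14.07% − 11.8857% = 2.1843%.
Rd × (1 − 24%) × 0.3041 = 2.1843%  ⇒  Rd = 9.4506%.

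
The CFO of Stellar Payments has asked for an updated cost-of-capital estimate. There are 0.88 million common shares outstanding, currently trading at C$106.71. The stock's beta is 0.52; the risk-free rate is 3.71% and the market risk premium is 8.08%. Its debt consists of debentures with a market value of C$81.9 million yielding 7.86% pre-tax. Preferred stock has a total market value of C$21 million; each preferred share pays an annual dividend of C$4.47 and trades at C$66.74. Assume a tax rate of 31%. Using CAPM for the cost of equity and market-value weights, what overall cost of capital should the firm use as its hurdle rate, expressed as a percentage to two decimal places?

Cost of equity via CAPM: Re = 3.71% + 0.52 × 8.08% = 7.9116%.
Cost of preferred: Rp = 4.47 / 66.74 = 6.6976%.
Market value of equity E = 106.71 × 0.88m = 93.9048m.
Total capital V = 93.9048 + 21 + 81.9 = 196.8048.
Equity: weight = 93.9048/196.8048 = 0.4771; cost = 7.9116%.
Preferred: weight = 21/196.8048 = 0.1067; cost = 6.6976%.
Debentures: weight = 81.9/196.8048 = 0.4161; after-tax cost = 7.86% × (1 − 31%) = 5.4234%.
WACC = 0.4771 × 7.9116% + 0.1067 × 6.6976% + 0.4161 × 5.4234% = 6.7466%.

6.75%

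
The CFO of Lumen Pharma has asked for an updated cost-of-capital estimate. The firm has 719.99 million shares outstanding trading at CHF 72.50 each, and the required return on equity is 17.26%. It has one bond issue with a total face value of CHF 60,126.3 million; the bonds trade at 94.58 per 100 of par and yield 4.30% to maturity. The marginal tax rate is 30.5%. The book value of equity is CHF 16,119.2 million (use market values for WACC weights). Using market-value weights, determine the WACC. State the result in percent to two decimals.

Market value of equity E = 72.5 × 719.99m = 52199.275m. Market value of debt D = 60126.3m × 94.58/100 = 56867.45454m.
Total capital V = 52199.275 + 56867.45454 = 109066.72954.
Equity: weight = 52199.275/109066.72954 = 0.4786; cost = 17.26%.
Bonds outstanding: weight = 56867.45454/109066.72954 = 0.5214; after-tax cost = 4.3% × (1 − 30.5%) = 2.9885%.
WACC = 0.4786 × 17.2600% + 0.5214 × 2.9885% = 9.8188%.

9.82%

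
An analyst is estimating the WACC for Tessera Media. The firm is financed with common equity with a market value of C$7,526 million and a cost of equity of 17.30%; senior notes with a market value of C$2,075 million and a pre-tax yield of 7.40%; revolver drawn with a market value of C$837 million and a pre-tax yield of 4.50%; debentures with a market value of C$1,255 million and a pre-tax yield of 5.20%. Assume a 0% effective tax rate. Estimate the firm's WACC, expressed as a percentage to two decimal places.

13.33%

Total capital V = 7526 + 2075 + 837 + 1255 = 11693.
Equity: weight = 7526/11693 = 0.6436; cost = 17.3%.
Senior notes: weight = 2075/11693 = 0.1775; after-tax cost = 7.4% × (1 − 0%) = 7.4000%.
Revolver drawn: weight = 837/11693 = 0.0716; after-tax cost = 4.5% × (1 − 0%) = 4.5000%.
Debentures: weight = 1255/11693 = 0.1073; after-tax cost = 5.2% × (1 − 0%) = 5.2000%.
WACC = 0.6436 × 17.3000% + 0.1775 × 7.4000% + 0.0716 × 4.5000% + 0.1073 × 5.2000% = 13.3283%.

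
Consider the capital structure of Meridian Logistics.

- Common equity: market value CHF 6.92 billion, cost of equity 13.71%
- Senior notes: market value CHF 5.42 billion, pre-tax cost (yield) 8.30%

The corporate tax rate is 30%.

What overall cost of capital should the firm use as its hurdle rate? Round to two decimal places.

10.24%

Total capital V = 6.92 + 5.42 = 12.34.
Equity: weight = 6.92/12.34 = 0.5608; cost = 13.71%.
Senior notes: weight = 5.42/12.34 = 0.4392; after-tax cost = 8.3% × (1 − 30%) = 5.8100%.
WACC = 0.5608 × 13.7100% + 0.4392 × 5.8100% = 10.2401%.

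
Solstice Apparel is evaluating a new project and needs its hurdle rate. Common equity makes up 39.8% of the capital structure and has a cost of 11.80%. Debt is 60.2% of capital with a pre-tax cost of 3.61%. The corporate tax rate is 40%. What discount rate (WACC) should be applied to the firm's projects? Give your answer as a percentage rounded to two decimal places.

After-tax cost of debt = 3.61% × (1 − 40%) = 2.1660%.
WACC = 0.398 × 11.8000% + 0.602 × 2.1660% = 6.0003%.

6.00%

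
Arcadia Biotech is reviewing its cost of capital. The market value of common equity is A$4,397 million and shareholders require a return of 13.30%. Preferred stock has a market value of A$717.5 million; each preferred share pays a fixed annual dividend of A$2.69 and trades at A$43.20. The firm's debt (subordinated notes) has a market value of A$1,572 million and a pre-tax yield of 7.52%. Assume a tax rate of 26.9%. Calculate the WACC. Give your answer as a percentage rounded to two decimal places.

Cost of preferred: Rp = 2.69 / 43.2 = 6.2269%.
Total capital V = 4397 + 717.5 + 1572 = 6686.5.
Equity: weight = 4397/6686.5 = 0.6576; cost = 13.3%.
Preferred: weight = 717.5/6686.5 = 0.1073; cost = 6.2269%.
Subordinated notes: weight = 1572/6686.5 = 0.2351; after-tax cost = 7.52% × (1 − 26.9%) = 5.4971%.
WACC = 0.6576 × 13.3000% + 0.1073 × 6.2269% + 0.2351 × 5.4971% = 10.7066%.

10.71%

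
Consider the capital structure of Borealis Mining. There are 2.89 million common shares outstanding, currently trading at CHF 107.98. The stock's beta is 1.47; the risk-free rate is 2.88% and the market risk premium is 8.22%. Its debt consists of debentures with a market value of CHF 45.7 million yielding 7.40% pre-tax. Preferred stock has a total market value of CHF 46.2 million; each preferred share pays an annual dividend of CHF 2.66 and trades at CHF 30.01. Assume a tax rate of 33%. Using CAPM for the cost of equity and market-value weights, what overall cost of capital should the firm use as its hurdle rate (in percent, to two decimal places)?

13.13%

Cost of equity via CAPM: Re = 2.88% + 1.47 × 8.22% = 14.9634%.
Cost of preferred: Rp = 2.66 / 30.01 = 8.8637%.
Market value of equity E = 107.98 × 2.89m = 312.0622m.
Total capital V = 312.0622 + 46.2 + 45.7 = 403.9622.
Equity: weight = 312.0622/403.9622 = 0.7725; cost = 14.9634%.
Preferred: weight = 46.2/403.9622 = 0.1144; cost = 8.8637%.
Debentures: weight = 45.7/403.9622 = 0.1131; after-tax cost = 7.4% × (1 − 33%) = 4.9580%.
WACC = 0.7725 × 14.9634% + 0.1144 × 8.8637% + 0.1131 × 4.9580% = 13.1339%.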